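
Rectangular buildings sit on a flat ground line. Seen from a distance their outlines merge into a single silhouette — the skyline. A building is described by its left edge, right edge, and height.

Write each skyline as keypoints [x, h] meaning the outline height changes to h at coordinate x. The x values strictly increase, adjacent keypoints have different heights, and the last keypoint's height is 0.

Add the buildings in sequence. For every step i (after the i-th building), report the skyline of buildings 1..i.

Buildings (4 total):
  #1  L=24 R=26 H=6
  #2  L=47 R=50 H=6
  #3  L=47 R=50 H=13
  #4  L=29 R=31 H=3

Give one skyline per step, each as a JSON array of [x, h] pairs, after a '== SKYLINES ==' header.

== SKYLINES ==
[[24,6],[26,0]]
[[24,6],[26,0],[47,6],[50,0]]
[[24,6],[26,0],[47,13],[50,0]]
[[24,6],[26,0],[29,3],[31,0],[47,13],[50,0]]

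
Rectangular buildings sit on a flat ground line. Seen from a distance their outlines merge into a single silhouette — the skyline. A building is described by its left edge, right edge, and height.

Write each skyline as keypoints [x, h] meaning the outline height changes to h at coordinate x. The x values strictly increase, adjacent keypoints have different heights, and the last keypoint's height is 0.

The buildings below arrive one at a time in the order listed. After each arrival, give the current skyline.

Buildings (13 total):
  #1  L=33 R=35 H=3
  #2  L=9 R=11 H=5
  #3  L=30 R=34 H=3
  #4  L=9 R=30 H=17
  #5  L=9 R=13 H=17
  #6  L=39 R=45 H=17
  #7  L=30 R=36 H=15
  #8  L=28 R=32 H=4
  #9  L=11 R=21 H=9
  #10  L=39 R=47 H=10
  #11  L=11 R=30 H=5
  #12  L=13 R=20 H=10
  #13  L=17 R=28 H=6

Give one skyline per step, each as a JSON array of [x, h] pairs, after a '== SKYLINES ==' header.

== SKYLINES ==
[[33,3],[35,0]]
[[9,5],[11,0],[33,3],[35,0]]
[[9,5],[11,0],[30,3],[35,0]]
[[9,17],[30,3],[35,0]]
[[9,17],[30,3],[35,0]]
[[9,17],[30,3],[35,0],[39,17],[45,0]]
[[9,17],[30,15],[36,0],[39,17],[45,0]]
[[9,17],[30,15],[36,0],[39,17],[45,0]]
[[9,17],[30,15],[36,0],[39,17],[45,0]]
[[9,17],[30,15],[36,0],[39,17],[45,10],[47,0]]
[[9,17],[30,15],[36,0],[39,17],[45,10],[47,0]]
[[9,17],[30,15],[36,0],[39,17],[45,10],[47,0]]
[[9,17],[30,15],[36,0],[39,17],[45,10],[47,0]]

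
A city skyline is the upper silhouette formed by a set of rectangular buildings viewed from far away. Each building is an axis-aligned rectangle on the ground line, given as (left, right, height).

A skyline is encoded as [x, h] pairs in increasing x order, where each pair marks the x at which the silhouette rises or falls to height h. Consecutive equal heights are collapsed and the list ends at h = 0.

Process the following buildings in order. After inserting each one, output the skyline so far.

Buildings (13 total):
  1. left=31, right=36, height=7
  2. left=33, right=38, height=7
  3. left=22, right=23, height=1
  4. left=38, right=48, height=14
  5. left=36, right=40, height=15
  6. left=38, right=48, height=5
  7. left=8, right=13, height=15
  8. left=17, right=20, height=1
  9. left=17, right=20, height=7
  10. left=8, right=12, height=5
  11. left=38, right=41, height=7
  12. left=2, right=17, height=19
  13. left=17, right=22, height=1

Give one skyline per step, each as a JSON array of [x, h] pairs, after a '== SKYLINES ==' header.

== SKYLINES ==
[[31,7],[36,0]]
[[31,7],[38,0]]
[[22,1],[23,0],[31,7],[38,0]]
[[22,1],[23,0],[31,7],[38,14],[48,0]]
[[22,1],[23,0],[31,7],[36,15],[40,14],[48,0]]
[[22,1],[23,0],[31,7],[36,15],[40,14],[48,0]]
[[8,15],[13,0],[22,1],[23,0],[31,7],[36,15],[40,14],[48,0]]
[[8,15],[13,0],[17,1],[20,0],[22,1],[23,0],[31,7],[36,15],[40,14],[48,0]]
[[8,15],[13,0],[17,7],[20,0],[22,1],[23,0],[31,7],[36,15],[40,14],[48,0]]
[[8,15],[13,0],[17,7],[20,0],[22,1],[23,0],[31,7],[36,15],[40,14],[48,0]]
[[8,15],[13,0],[17,7],[20,0],[22,1],[23,0],[31,7],[36,15],[40,14],[48,0]]
[[2,19],[17,7],[20,0],[22,1],[23,0],[31,7],[36,15],[40,14],[48,0]]
[[2,19],[17,7],[20,1],[23,0],[31,7],[36,15],[40,14],[48,0]]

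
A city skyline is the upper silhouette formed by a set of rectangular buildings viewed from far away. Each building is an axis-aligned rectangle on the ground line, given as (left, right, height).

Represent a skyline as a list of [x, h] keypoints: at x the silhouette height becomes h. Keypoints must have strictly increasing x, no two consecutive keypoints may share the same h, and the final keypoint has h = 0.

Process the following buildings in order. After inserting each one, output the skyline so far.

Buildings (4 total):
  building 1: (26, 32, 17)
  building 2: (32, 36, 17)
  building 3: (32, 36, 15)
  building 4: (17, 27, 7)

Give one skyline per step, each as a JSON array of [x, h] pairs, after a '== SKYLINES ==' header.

== SKYLINES ==
[[26,17],[32,0]]
[[26,17],[36,0]]
[[26,17],[36,0]]
[[17,7],[26,17],[36,0]]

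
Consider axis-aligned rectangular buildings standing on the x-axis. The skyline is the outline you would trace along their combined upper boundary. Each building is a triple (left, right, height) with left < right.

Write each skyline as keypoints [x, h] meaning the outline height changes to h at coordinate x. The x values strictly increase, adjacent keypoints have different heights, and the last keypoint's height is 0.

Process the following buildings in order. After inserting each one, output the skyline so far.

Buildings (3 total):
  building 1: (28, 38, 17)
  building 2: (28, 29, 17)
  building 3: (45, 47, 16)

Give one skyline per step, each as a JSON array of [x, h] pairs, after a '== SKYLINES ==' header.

== SKYLINES ==
[[28,17],[38,0]]
[[28,17],[38,0]]
[[28,17],[38,0],[45,16],[47,0]]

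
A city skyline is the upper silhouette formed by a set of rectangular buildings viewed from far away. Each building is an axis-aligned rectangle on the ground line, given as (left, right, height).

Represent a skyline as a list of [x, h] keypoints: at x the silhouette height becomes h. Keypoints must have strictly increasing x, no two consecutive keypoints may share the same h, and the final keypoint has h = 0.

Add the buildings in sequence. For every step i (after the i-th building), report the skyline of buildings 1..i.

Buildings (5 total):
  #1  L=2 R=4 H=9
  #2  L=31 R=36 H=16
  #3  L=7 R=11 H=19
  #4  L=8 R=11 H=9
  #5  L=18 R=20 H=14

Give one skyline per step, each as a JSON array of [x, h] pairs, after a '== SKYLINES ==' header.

== SKYLINES ==
[[2,9],[4,0]]
[[2,9],[4,0],[31,16],[36,0]]
[[2,9],[4,0],[7,19],[11,0],[31,16],[36,0]]
[[2,9],[4,0],[7,19],[11,0],[31,16],[36,0]]
[[2,9],[4,0],[7,19],[11,0],[18,14],[20,0],[31,16],[36,0]]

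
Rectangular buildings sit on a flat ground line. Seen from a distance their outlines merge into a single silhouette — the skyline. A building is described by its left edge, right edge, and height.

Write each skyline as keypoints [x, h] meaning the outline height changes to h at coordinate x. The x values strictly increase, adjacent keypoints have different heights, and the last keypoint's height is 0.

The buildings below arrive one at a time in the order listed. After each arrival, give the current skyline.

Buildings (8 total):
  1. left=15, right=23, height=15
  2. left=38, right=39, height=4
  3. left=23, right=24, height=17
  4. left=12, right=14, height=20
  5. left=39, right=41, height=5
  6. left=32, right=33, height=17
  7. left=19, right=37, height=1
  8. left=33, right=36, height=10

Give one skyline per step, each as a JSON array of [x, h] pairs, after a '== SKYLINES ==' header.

== SKYLINES ==
[[15,15],[23,0]]
[[15,15],[23,0],[38,4],[39,0]]
[[15,15],[23,17],[24,0],[38,4],[39,0]]
[[12,20],[14,0],[15,15],[23,17],[24,0],[38,4],[39,0]]
[[12,20],[14,0],[15,15],[23,17],[24,0],[38,4],[39,5],[41,0]]
[[12,20],[14,0],[15,15],[23,17],[24,0],[32,17],[33,0],[38,4],[39,5],[41,0]]
[[12,20],[14,0],[15,15],[23,17],[24,1],[32,17],[33,1],[37,0],[38,4],[39,5],[41,0]]
[[12,20],[14,0],[15,15],[23,17],[24,1],[32,17],[33,10],[36,1],[37,0],[38,4],[39,5],[41,0]]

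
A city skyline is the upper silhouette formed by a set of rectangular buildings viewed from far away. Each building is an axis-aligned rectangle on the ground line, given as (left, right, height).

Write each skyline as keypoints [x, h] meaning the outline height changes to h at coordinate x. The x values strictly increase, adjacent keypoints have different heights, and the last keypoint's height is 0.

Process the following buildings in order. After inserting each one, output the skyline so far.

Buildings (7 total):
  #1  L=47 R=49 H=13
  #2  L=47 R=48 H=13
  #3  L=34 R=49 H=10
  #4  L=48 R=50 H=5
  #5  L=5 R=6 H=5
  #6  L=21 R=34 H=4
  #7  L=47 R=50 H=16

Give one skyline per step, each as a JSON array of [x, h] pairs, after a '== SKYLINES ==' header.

== SKYLINES ==
[[47,13],[49,0]]
[[47,13],[49,0]]
[[34,10],[47,13],[49,0]]
[[34,10],[47,13],[49,5],[50,0]]
[[5,5],[6,0],[34,10],[47,13],[49,5],[50,0]]
[[5,5],[6,0],[21,4],[34,10],[47,13],[49,5],[50,0]]
[[5,5],[6,0],[21,4],[34,10],[47,16],[50,0]]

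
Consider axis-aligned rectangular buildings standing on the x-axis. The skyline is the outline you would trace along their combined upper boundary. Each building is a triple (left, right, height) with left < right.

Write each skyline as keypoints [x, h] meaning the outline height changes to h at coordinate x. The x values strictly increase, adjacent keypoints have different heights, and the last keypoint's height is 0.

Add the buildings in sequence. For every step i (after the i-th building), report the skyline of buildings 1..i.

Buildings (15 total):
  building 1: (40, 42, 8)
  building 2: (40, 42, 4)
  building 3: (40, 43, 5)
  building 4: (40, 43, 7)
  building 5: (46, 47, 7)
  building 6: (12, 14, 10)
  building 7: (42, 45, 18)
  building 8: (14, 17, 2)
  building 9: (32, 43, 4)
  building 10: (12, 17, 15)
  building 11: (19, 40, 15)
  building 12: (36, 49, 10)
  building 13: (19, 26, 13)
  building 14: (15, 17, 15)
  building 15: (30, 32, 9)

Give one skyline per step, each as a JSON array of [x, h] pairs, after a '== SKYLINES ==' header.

== SKYLINES ==
[[40,8],[42,0]]
[[40,8],[42,0]]
[[40,8],[42,5],[43,0]]
[[40,8],[42,7],[43,0]]
[[40,8],[42,7],[43,0],[46,7],[47,0]]
[[12,10],[14,0],[40,8],[42,7],[43,0],[46,7],[47,0]]
[[12,10],[14,0],[40,8],[42,18],[45,0],[46,7],[47,0]]
[[12,10],[14,2],[17,0],[40,8],[42,18],[45,0],[46,7],[47,0]]
[[12,10],[14,2],[17,0],[32,4],[40,8],[42,18],[45,0],[46,7],[47,0]]
[[12,15],[17,0],[32,4],[40,8],[42,18],[45,0],[46,7],[47,0]]
[[12,15],[17,0],[19,15],[40,8],[42,18],[45,0],[46,7],[47,0]]
[[12,15],[17,0],[19,15],[40,10],[42,18],[45,10],[49,0]]
[[12,15],[17,0],[19,15],[40,10],[42,18],[45,10],[49,0]]
[[12,15],[17,0],[19,15],[40,10],[42,18],[45,10],[49,0]]
[[12,15],[17,0],[19,15],[40,10],[42,18],[45,10],[49,0]]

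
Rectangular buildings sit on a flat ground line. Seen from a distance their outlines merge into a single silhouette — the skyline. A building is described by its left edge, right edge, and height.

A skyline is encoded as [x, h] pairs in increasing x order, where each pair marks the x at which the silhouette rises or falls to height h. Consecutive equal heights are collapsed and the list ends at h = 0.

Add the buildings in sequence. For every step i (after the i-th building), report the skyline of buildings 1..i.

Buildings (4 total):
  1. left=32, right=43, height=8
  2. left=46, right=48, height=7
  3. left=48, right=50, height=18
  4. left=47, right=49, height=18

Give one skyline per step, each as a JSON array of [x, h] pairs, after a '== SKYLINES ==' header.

== SKYLINES ==
[[32,8],[43,0]]
[[32,8],[43,0],[46,7],[48,0]]
[[32,8],[43,0],[46,7],[48,18],[50,0]]
[[32,8],[43,0],[46,7],[47,18],[50,0]]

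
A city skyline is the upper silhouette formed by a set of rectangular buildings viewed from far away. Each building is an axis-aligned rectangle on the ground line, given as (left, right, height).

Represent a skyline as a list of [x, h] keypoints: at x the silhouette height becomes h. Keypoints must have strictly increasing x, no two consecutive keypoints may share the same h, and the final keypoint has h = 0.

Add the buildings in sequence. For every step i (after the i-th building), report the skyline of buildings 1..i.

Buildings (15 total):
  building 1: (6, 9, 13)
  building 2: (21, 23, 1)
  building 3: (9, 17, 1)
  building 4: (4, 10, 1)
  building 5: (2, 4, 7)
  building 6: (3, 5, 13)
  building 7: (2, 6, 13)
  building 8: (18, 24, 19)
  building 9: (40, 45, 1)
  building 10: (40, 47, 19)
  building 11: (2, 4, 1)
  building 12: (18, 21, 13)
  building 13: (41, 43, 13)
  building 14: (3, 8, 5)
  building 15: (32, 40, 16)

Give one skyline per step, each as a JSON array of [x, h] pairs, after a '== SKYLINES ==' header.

== SKYLINES ==
[[6,13],[9,0]]
[[6,13],[9,0],[21,1],[23,0]]
[[6,13],[9,1],[17,0],[21,1],[23,0]]
[[4,1],[6,13],[9,1],[17,0],[21,1],[23,0]]
[[2,7],[4,1],[6,13],[9,1],[17,0],[21,1],[23,0]]
[[2,7],[3,13],[5,1],[6,13],[9,1],[17,0],[21,1],[23,0]]
[[2,13],[9,1],[17,0],[21,1],[23,0]]
[[2,13],[9,1],[17,0],[18,19],[24,0]]
[[2,13],[9,1],[17,0],[18,19],[24,0],[40,1],[45,0]]
[[2,13],[9,1],[17,0],[18,19],[24,0],[40,19],[47,0]]
[[2,13],[9,1],[17,0],[18,19],[24,0],[40,19],[47,0]]
[[2,13],[9,1],[17,0],[18,19],[24,0],[40,19],[47,0]]
[[2,13],[9,1],[17,0],[18,19],[24,0],[40,19],[47,0]]
[[2,13],[9,1],[17,0],[18,19],[24,0],[40,19],[47,0]]
[[2,13],[9,1],[17,0],[18,19],[24,0],[32,16],[40,19],[47,0]]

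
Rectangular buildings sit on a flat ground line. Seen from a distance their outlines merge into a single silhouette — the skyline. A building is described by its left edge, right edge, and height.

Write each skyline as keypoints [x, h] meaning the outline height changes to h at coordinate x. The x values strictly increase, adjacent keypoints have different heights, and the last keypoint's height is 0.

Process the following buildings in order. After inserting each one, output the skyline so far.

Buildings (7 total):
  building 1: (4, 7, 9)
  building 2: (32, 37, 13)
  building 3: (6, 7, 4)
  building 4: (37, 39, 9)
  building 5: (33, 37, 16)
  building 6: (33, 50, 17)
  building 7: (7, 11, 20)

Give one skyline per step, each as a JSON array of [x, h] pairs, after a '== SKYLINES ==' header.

== SKYLINES ==
[[4,9],[7,0]]
[[4,9],[7,0],[32,13],[37,0]]
[[4,9],[7,0],[32,13],[37,0]]
[[4,9],[7,0],[32,13],[37,9],[39,0]]
[[4,9],[7,0],[32,13],[33,16],[37,9],[39,0]]
[[4,9],[7,0],[32,13],[33,17],[50,0]]
[[4,9],[7,20],[11,0],[32,13],[33,17],[50,0]]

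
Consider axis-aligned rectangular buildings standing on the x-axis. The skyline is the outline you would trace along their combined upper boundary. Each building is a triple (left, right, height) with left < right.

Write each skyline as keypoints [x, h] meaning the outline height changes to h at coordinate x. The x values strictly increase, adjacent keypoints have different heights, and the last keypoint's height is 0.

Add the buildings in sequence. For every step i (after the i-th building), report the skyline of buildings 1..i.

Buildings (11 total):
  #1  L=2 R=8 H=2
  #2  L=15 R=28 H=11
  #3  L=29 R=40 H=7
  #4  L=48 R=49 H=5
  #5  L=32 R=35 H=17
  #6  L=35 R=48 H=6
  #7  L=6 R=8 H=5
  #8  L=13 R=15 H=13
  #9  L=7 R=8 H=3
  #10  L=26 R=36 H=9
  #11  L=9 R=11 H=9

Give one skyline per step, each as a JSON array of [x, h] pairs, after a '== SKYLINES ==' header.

== SKYLINES ==
[[2,2],[8,0]]
[[2,2],[8,0],[15,11],[28,0]]
[[2,2],[8,0],[15,11],[28,0],[29,7],[40,0]]
[[2,2],[8,0],[15,11],[28,0],[29,7],[40,0],[48,5],[49,0]]
[[2,2],[8,0],[15,11],[28,0],[29,7],[32,17],[35,7],[40,0],[48,5],[49,0]]
[[2,2],[8,0],[15,11],[28,0],[29,7],[32,17],[35,7],[40,6],[48,5],[49,0]]
[[2,2],[6,5],[8,0],[15,11],[28,0],[29,7],[32,17],[35,7],[40,6],[48,5],[49,0]]
[[2,2],[6,5],[8,0],[13,13],[15,11],[28,0],[29,7],[32,17],[35,7],[40,6],[48,5],[49,0]]
[[2,2],[6,5],[8,0],[13,13],[15,11],[28,0],[29,7],[32,17],[35,7],[40,6],[48,5],[49,0]]
[[2,2],[6,5],[8,0],[13,13],[15,11],[28,9],[32,17],[35,9],[36,7],[40,6],[48,5],[49,0]]
[[2,2],[6,5],[8,0],[9,9],[11,0],[13,13],[15,11],[28,9],[32,17],[35,9],[36,7],[40,6],[48,5],[49,0]]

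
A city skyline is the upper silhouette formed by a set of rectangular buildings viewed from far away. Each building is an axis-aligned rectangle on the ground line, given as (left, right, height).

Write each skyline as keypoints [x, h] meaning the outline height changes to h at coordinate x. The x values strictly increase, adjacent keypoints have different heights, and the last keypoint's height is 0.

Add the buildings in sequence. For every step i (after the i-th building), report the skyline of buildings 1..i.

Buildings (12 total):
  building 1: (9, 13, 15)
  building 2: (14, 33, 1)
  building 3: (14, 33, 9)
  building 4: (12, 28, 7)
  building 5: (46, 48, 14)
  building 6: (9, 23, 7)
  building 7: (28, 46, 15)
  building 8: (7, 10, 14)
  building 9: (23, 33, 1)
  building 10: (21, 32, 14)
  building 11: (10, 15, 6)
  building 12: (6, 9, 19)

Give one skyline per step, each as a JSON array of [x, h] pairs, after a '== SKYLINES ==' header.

== SKYLINES ==
[[9,15],[13,0]]
[[9,15],[13,0],[14,1],[33,0]]
[[9,15],[13,0],[14,9],[33,0]]
[[9,15],[13,7],[14,9],[33,0]]
[[9,15],[13,7],[14,9],[33,0],[46,14],[48,0]]
[[9,15],[13,7],[14,9],[33,0],[46,14],[48,0]]
[[9,15],[13,7],[14,9],[28,15],[46,14],[48,0]]
[[7,14],[9,15],[13,7],[14,9],[28,15],[46,14],[48,0]]
[[7,14],[9,15],[13,7],[14,9],[28,15],[46,14],[48,0]]
[[7,14],[9,15],[13,7],[14,9],[21,14],[28,15],[46,14],[48,0]]
[[7,14],[9,15],[13,7],[14,9],[21,14],[28,15],[46,14],[48,0]]
[[6,19],[9,15],[13,7],[14,9],[21,14],[28,15],[46,14],[48,0]]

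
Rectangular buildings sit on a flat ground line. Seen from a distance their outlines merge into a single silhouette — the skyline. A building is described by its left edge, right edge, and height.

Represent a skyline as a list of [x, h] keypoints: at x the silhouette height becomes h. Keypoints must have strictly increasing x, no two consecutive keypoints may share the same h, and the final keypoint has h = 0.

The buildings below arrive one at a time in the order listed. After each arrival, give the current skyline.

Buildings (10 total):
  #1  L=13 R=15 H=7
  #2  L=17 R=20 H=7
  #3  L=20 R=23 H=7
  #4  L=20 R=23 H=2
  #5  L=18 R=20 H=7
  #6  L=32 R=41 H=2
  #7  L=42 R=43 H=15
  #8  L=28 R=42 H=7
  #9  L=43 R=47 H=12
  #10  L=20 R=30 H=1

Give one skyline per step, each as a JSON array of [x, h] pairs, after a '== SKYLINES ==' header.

== SKYLINES ==
[[13,7],[15,0]]
[[13,7],[15,0],[17,7],[20,0]]
[[13,7],[15,0],[17,7],[23,0]]
[[13,7],[15,0],[17,7],[23,0]]
[[13,7],[15,0],[17,7],[23,0]]
[[13,7],[15,0],[17,7],[23,0],[32,2],[41,0]]
[[13,7],[15,0],[17,7],[23,0],[32,2],[41,0],[42,15],[43,0]]
[[13,7],[15,0],[17,7],[23,0],[28,7],[42,15],[43,0]]
[[13,7],[15,0],[17,7],[23,0],[28,7],[42,15],[43,12],[47,0]]
[[13,7],[15,0],[17,7],[23,1],[28,7],[42,15],[43,12],[47,0]]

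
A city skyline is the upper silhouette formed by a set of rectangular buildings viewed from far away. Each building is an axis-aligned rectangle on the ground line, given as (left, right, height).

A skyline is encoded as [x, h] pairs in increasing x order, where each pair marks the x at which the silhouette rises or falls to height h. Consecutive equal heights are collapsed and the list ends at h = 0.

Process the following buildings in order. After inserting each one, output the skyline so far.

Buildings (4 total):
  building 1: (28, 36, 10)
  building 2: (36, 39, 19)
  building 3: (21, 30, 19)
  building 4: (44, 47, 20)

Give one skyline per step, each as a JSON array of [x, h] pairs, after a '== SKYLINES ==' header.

== SKYLINES ==
[[28,10],[36,0]]
[[28,10],[36,19],[39,0]]
[[21,19],[30,10],[36,19],[39,0]]
[[21,19],[30,10],[36,19],[39,0],[44,20],[47,0]]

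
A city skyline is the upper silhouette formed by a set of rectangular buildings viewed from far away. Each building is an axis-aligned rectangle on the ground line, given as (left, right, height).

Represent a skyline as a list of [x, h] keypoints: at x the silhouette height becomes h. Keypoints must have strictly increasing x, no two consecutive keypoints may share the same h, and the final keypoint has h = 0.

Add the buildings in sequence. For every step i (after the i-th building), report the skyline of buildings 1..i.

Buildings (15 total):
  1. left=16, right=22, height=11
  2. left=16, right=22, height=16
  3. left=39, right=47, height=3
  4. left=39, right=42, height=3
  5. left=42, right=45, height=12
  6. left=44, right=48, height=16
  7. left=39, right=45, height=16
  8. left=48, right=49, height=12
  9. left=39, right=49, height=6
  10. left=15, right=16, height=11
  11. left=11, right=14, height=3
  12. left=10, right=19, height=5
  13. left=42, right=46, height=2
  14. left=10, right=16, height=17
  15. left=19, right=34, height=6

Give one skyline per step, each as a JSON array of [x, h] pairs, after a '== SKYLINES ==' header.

== SKYLINES ==
[[16,11],[22,0]]
[[16,16],[22,0]]
[[16,16],[22,0],[39,3],[47,0]]
[[16,16],[22,0],[39,3],[47,0]]
[[16,16],[22,0],[39,3],[42,12],[45,3],[47,0]]
[[16,16],[22,0],[39,3],[42,12],[44,16],[48,0]]
[[16,16],[22,0],[39,16],[48,0]]
[[16,16],[22,0],[39,16],[48,12],[49,0]]
[[16,16],[22,0],[39,16],[48,12],[49,0]]
[[15,11],[16,16],[22,0],[39,16],[48,12],[49,0]]
[[11,3],[14,0],[15,11],[16,16],[22,0],[39,16],[48,12],[49,0]]
[[10,5],[15,11],[16,16],[22,0],[39,16],[48,12],[49,0]]
[[10,5],[15,11],[16,16],[22,0],[39,16],[48,12],[49,0]]
[[10,17],[16,16],[22,0],[39,16],[48,12],[49,0]]
[[10,17],[16,16],[22,6],[34,0],[39,16],[48,12],[49,0]]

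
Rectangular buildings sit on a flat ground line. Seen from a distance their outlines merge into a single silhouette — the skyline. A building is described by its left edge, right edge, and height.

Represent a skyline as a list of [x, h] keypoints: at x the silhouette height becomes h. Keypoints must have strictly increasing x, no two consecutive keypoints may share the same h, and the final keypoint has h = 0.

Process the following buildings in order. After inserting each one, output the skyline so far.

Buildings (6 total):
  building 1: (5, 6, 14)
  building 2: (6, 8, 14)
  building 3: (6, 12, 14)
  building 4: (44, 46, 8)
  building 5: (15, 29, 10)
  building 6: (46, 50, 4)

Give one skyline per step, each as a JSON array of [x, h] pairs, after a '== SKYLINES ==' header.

== SKYLINES ==
[[5,14],[6,0]]
[[5,14],[8,0]]
[[5,14],[12,0]]
[[5,14],[12,0],[44,8],[46,0]]
[[5,14],[12,0],[15,10],[29,0],[44,8],[46,0]]
[[5,14],[12,0],[15,10],[29,0],[44,8],[46,4],[50,0]]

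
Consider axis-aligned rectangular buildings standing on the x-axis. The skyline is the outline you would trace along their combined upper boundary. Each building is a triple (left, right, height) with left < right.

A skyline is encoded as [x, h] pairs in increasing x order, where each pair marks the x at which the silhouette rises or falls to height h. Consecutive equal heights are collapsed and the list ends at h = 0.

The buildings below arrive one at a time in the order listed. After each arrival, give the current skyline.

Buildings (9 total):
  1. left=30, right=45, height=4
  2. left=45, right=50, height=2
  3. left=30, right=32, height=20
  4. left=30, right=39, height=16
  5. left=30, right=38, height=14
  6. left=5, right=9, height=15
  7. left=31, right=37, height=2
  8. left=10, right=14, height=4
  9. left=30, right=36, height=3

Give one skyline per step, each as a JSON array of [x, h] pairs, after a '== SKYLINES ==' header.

== SKYLINES ==
[[30,4],[45,0]]
[[30,4],[45,2],[50,0]]
[[30,20],[32,4],[45,2],[50,0]]
[[30,20],[32,16],[39,4],[45,2],[50,0]]
[[30,20],[32,16],[39,4],[45,2],[50,0]]
[[5,15],[9,0],[30,20],[32,16],[39,4],[45,2],[50,0]]
[[5,15],[9,0],[30,20],[32,16],[39,4],[45,2],[50,0]]
[[5,15],[9,0],[10,4],[14,0],[30,20],[32,16],[39,4],[45,2],[50,0]]
[[5,15],[9,0],[10,4],[14,0],[30,20],[32,16],[39,4],[45,2],[50,0]]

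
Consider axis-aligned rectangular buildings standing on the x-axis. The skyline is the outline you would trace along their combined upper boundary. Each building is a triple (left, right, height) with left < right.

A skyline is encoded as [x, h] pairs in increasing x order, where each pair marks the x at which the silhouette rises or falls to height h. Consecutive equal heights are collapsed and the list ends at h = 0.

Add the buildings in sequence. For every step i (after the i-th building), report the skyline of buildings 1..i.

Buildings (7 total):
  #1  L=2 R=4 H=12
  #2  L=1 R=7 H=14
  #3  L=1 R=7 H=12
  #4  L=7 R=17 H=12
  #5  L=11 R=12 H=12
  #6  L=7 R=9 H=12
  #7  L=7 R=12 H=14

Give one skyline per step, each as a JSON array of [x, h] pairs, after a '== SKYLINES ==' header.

== SKYLINES ==
[[2,12],[4,0]]
[[1,14],[7,0]]
[[1,14],[7,0]]
[[1,14],[7,12],[17,0]]
[[1,14],[7,12],[17,0]]
[[1,14],[7,12],[17,0]]
[[1,14],[12,12],[17,0]]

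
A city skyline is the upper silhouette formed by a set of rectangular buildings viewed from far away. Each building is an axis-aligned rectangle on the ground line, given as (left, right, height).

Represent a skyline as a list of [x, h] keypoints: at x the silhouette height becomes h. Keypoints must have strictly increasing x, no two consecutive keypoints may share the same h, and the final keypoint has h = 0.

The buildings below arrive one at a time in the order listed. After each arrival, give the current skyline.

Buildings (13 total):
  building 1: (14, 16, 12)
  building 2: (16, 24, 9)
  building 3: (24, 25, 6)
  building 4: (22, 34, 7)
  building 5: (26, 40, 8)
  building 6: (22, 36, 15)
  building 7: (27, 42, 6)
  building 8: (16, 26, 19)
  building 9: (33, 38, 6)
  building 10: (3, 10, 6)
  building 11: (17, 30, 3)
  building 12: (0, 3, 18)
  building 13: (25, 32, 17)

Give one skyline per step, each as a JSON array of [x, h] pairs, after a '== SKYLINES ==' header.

== SKYLINES ==
[[14,12],[16,0]]
[[14,12],[16,9],[24,0]]
[[14,12],[16,9],[24,6],[25,0]]
[[14,12],[16,9],[24,7],[34,0]]
[[14,12],[16,9],[24,7],[26,8],[40,0]]
[[14,12],[16,9],[22,15],[36,8],[40,0]]
[[14,12],[16,9],[22,15],[36,8],[40,6],[42,0]]
[[14,12],[16,19],[26,15],[36,8],[40,6],[42,0]]
[[14,12],[16,19],[26,15],[36,8],[40,6],[42,0]]
[[3,6],[10,0],[14,12],[16,19],[26,15],[36,8],[40,6],[42,0]]
[[3,6],[10,0],[14,12],[16,19],[26,15],[36,8],[40,6],[42,0]]
[[0,18],[3,6],[10,0],[14,12],[16,19],[26,15],[36,8],[40,6],[42,0]]
[[0,18],[3,6],[10,0],[14,12],[16,19],[26,17],[32,15],[36,8],[40,6],[42,0]]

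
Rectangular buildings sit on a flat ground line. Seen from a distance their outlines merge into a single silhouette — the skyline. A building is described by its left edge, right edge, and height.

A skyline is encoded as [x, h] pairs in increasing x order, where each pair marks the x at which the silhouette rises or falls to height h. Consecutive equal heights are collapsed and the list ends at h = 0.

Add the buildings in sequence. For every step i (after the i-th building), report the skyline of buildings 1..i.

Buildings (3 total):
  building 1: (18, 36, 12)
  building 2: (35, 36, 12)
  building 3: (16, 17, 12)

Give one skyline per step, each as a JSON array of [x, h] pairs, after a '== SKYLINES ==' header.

== SKYLINES ==
[[18,12],[36,0]]
[[18,12],[36,0]]
[[16,12],[17,0],[18,12],[36,0]]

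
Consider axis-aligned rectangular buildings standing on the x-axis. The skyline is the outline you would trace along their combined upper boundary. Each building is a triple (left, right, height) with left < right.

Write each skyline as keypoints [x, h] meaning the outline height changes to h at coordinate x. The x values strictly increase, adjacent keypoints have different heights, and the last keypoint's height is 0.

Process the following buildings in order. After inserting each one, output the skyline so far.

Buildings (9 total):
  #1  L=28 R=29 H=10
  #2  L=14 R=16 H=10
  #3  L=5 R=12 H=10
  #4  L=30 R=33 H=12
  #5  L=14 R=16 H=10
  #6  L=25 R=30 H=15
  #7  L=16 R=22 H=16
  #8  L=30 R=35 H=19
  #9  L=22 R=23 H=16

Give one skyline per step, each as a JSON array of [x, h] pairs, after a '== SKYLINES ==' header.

== SKYLINES ==
[[28,10],[29,0]]
[[14,10],[16,0],[28,10],[29,0]]
[[5,10],[12,0],[14,10],[16,0],[28,10],[29,0]]
[[5,10],[12,0],[14,10],[16,0],[28,10],[29,0],[30,12],[33,0]]
[[5,10],[12,0],[14,10],[16,0],[28,10],[29,0],[30,12],[33,0]]
[[5,10],[12,0],[14,10],[16,0],[25,15],[30,12],[33,0]]
[[5,10],[12,0],[14,10],[16,16],[22,0],[25,15],[30,12],[33,0]]
[[5,10],[12,0],[14,10],[16,16],[22,0],[25,15],[30,19],[35,0]]
[[5,10],[12,0],[14,10],[16,16],[23,0],[25,15],[30,19],[35,0]]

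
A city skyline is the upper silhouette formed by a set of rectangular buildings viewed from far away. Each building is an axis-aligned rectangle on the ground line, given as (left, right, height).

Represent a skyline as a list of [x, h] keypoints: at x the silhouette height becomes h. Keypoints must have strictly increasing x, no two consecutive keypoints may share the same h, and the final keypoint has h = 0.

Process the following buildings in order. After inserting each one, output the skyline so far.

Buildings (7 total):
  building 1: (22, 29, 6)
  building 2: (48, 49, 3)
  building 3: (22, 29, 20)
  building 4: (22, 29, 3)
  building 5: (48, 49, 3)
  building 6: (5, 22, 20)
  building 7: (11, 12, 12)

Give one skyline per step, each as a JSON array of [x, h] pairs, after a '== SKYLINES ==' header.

== SKYLINES ==
[[22,6],[29,0]]
[[22,6],[29,0],[48,3],[49,0]]
[[22,20],[29,0],[48,3],[49,0]]
[[22,20],[29,0],[48,3],[49,0]]
[[22,20],[29,0],[48,3],[49,0]]
[[5,20],[29,0],[48,3],[49,0]]
[[5,20],[29,0],[48,3],[49,0]]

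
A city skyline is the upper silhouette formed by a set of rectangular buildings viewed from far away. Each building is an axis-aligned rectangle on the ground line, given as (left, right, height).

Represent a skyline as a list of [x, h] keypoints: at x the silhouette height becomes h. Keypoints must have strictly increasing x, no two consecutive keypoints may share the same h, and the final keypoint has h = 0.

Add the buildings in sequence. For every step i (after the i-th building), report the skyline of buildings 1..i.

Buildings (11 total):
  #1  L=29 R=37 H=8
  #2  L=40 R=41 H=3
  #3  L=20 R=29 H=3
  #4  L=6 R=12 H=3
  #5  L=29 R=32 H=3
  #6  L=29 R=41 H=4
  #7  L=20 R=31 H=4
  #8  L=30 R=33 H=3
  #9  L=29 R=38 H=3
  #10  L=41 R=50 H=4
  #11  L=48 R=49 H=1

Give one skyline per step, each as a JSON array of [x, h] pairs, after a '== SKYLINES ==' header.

== SKYLINES ==
[[29,8],[37,0]]
[[29,8],[37,0],[40,3],[41,0]]
[[20,3],[29,8],[37,0],[40,3],[41,0]]
[[6,3],[12,0],[20,3],[29,8],[37,0],[40,3],[41,0]]
[[6,3],[12,0],[20,3],[29,8],[37,0],[40,3],[41,0]]
[[6,3],[12,0],[20,3],[29,8],[37,4],[41,0]]
[[6,3],[12,0],[20,4],[29,8],[37,4],[41,0]]
[[6,3],[12,0],[20,4],[29,8],[37,4],[41,0]]
[[6,3],[12,0],[20,4],[29,8],[37,4],[41,0]]
[[6,3],[12,0],[20,4],[29,8],[37,4],[50,0]]
[[6,3],[12,0],[20,4],[29,8],[37,4],[50,0]]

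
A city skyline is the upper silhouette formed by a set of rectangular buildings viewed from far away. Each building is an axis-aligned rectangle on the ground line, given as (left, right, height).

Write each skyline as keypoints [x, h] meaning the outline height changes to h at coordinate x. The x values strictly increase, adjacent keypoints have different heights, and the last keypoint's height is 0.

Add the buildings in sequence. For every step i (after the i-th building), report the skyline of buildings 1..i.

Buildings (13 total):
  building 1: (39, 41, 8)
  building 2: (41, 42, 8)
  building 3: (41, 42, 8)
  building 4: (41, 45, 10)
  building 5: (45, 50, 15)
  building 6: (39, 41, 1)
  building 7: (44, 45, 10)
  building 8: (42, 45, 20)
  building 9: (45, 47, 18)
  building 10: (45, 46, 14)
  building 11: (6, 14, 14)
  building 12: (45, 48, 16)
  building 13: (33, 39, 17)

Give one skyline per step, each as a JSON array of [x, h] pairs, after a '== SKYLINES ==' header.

== SKYLINES ==
[[39,8],[41,0]]
[[39,8],[42,0]]
[[39,8],[42,0]]
[[39,8],[41,10],[45,0]]
[[39,8],[41,10],[45,15],[50,0]]
[[39,8],[41,10],[45,15],[50,0]]
[[39,8],[41,10],[45,15],[50,0]]
[[39,8],[41,10],[42,20],[45,15],[50,0]]
[[39,8],[41,10],[42,20],[45,18],[47,15],[50,0]]
[[39,8],[41,10],[42,20],[45,18],[47,15],[50,0]]
[[6,14],[14,0],[39,8],[41,10],[42,20],[45,18],[47,15],[50,0]]
[[6,14],[14,0],[39,8],[41,10],[42,20],[45,18],[47,16],[48,15],[50,0]]
[[6,14],[14,0],[33,17],[39,8],[41,10],[42,20],[45,18],[47,16],[48,15],[50,0]]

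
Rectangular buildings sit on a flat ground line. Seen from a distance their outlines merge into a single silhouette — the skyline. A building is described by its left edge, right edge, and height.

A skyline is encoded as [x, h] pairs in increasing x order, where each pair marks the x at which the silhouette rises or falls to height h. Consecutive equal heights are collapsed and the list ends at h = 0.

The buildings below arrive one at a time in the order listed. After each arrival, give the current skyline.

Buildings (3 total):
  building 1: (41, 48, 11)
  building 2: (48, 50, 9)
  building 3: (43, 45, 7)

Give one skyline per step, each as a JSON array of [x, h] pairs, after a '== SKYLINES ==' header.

== SKYLINES ==
[[41,11],[48,0]]
[[41,11],[48,9],[50,0]]
[[41,11],[48,9],[50,0]]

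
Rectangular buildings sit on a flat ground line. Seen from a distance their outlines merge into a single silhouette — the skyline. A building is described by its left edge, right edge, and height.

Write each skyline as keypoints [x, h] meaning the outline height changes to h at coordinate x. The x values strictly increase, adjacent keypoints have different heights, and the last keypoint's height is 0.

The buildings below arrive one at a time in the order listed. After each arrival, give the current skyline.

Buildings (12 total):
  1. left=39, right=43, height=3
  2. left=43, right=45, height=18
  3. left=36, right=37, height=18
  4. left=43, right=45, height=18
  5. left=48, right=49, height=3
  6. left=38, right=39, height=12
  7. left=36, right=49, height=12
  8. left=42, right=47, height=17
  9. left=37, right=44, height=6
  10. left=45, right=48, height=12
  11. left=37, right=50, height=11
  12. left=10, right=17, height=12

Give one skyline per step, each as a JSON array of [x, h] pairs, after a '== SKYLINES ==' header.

== SKYLINES ==
[[39,3],[43,0]]
[[39,3],[43,18],[45,0]]
[[36,18],[37,0],[39,3],[43,18],[45,0]]
[[36,18],[37,0],[39,3],[43,18],[45,0]]
[[36,18],[37,0],[39,3],[43,18],[45,0],[48,3],[49,0]]
[[36,18],[37,0],[38,12],[39,3],[43,18],[45,0],[48,3],[49,0]]
[[36,18],[37,12],[43,18],[45,12],[49,0]]
[[36,18],[37,12],[42,17],[43,18],[45,17],[47,12],[49,0]]
[[36,18],[37,12],[42,17],[43,18],[45,17],[47,12],[49,0]]
[[36,18],[37,12],[42,17],[43,18],[45,17],[47,12],[49,0]]
[[36,18],[37,12],[42,17],[43,18],[45,17],[47,12],[49,11],[50,0]]
[[10,12],[17,0],[36,18],[37,12],[42,17],[43,18],[45,17],[47,12],[49,11],[50,0]]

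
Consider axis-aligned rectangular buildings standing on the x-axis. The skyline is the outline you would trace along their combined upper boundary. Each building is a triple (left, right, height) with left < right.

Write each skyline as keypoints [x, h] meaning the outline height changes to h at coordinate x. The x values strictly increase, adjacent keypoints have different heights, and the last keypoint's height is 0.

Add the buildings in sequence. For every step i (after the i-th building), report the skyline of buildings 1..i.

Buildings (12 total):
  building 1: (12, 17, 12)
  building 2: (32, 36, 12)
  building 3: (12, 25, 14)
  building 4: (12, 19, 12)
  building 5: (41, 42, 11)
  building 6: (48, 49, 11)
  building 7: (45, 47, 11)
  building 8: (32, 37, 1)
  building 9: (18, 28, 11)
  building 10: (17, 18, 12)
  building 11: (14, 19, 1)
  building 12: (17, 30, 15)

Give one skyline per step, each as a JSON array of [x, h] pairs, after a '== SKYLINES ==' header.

== SKYLINES ==
[[12,12],[17,0]]
[[12,12],[17,0],[32,12],[36,0]]
[[12,14],[25,0],[32,12],[36,0]]
[[12,14],[25,0],[32,12],[36,0]]
[[12,14],[25,0],[32,12],[36,0],[41,11],[42,0]]
[[12,14],[25,0],[32,12],[36,0],[41,11],[42,0],[48,11],[49,0]]
[[12,14],[25,0],[32,12],[36,0],[41,11],[42,0],[45,11],[47,0],[48,11],[49,0]]
[[12,14],[25,0],[32,12],[36,1],[37,0],[41,11],[42,0],[45,11],[47,0],[48,11],[49,0]]
[[12,14],[25,11],[28,0],[32,12],[36,1],[37,0],[41,11],[42,0],[45,11],[47,0],[48,11],[49,0]]
[[12,14],[25,11],[28,0],[32,12],[36,1],[37,0],[41,11],[42,0],[45,11],[47,0],[48,11],[49,0]]
[[12,14],[25,11],[28,0],[32,12],[36,1],[37,0],[41,11],[42,0],[45,11],[47,0],[48,11],[49,0]]
[[12,14],[17,15],[30,0],[32,12],[36,1],[37,0],[41,11],[42,0],[45,11],[47,0],[48,11],[49,0]]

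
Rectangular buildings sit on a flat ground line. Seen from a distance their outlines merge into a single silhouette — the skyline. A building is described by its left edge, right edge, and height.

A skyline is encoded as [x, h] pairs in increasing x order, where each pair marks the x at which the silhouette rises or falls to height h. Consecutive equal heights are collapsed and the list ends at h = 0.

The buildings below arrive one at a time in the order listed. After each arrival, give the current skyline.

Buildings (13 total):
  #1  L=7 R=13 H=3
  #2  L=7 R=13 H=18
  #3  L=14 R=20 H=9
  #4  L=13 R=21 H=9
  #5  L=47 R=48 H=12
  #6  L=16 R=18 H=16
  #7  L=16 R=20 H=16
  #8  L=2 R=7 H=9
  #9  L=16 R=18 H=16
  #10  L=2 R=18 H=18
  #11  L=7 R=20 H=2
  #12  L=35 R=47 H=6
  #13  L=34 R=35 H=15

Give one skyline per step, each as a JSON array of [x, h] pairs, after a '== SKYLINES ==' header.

== SKYLINES ==
[[7,3],[13,0]]
[[7,18],[13,0]]
[[7,18],[13,0],[14,9],[20,0]]
[[7,18],[13,9],[21,0]]
[[7,18],[13,9],[21,0],[47,12],[48,0]]
[[7,18],[13,9],[16,16],[18,9],[21,0],[47,12],[48,0]]
[[7,18],[13,9],[16,16],[20,9],[21,0],[47,12],[48,0]]
[[2,9],[7,18],[13,9],[16,16],[20,9],[21,0],[47,12],[48,0]]
[[2,9],[7,18],[13,9],[16,16],[20,9],[21,0],[47,12],[48,0]]
[[2,18],[18,16],[20,9],[21,0],[47,12],[48,0]]
[[2,18],[18,16],[20,9],[21,0],[47,12],[48,0]]
[[2,18],[18,16],[20,9],[21,0],[35,6],[47,12],[48,0]]
[[2,18],[18,16],[20,9],[21,0],[34,15],[35,6],[47,12],[48,0]]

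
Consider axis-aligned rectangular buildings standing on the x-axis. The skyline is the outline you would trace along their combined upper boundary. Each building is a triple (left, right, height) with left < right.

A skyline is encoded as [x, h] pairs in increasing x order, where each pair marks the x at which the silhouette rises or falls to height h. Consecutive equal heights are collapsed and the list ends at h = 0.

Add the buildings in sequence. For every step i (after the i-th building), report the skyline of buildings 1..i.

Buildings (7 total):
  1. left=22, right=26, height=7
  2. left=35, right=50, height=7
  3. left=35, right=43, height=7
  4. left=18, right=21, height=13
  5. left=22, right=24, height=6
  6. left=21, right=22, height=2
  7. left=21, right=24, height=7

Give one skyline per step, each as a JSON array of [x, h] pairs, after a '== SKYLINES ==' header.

== SKYLINES ==
[[22,7],[26,0]]
[[22,7],[26,0],[35,7],[50,0]]
[[22,7],[26,0],[35,7],[50,0]]
[[18,13],[21,0],[22,7],[26,0],[35,7],[50,0]]
[[18,13],[21,0],[22,7],[26,0],[35,7],[50,0]]
[[18,13],[21,2],[22,7],[26,0],[35,7],[50,0]]
[[18,13],[21,7],[26,0],[35,7],[50,0]]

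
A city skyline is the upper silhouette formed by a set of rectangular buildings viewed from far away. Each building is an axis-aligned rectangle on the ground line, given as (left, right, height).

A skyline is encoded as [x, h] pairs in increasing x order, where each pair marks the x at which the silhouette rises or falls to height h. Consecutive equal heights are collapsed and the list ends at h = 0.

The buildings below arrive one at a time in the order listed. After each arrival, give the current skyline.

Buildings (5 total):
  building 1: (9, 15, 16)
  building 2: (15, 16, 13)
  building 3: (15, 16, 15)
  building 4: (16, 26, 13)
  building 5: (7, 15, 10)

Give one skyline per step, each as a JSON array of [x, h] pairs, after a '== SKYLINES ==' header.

== SKYLINES ==
[[9,16],[15,0]]
[[9,16],[15,13],[16,0]]
[[9,16],[15,15],[16,0]]
[[9,16],[15,15],[16,13],[26,0]]
[[7,10],[9,16],[15,15],[16,13],[26,0]]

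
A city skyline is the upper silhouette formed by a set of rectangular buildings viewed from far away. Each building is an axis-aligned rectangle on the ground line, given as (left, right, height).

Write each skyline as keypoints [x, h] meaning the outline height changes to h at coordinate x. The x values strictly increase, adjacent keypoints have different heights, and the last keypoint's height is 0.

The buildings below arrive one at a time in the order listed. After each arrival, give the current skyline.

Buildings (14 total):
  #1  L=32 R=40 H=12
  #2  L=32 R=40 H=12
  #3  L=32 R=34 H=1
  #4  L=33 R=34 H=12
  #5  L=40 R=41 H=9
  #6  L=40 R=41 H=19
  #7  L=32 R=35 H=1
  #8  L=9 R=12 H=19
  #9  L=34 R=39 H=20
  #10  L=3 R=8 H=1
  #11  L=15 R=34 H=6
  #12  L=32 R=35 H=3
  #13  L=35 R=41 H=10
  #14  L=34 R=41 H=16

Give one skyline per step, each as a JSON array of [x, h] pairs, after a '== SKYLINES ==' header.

== SKYLINES ==
[[32,12],[40,0]]
[[32,12],[40,0]]
[[32,12],[40,0]]
[[32,12],[40,0]]
[[32,12],[40,9],[41,0]]
[[32,12],[40,19],[41,0]]
[[32,12],[40,19],[41,0]]
[[9,19],[12,0],[32,12],[40,19],[41,0]]
[[9,19],[12,0],[32,12],[34,20],[39,12],[40,19],[41,0]]
[[3,1],[8,0],[9,19],[12,0],[32,12],[34,20],[39,12],[40,19],[41,0]]
[[3,1],[8,0],[9,19],[12,0],[15,6],[32,12],[34,20],[39,12],[40,19],[41,0]]
[[3,1],[8,0],[9,19],[12,0],[15,6],[32,12],[34,20],[39,12],[40,19],[41,0]]
[[3,1],[8,0],[9,19],[12,0],[15,6],[32,12],[34,20],[39,12],[40,19],[41,0]]
[[3,1],[8,0],[9,19],[12,0],[15,6],[32,12],[34,20],[39,16],[40,19],[41,0]]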